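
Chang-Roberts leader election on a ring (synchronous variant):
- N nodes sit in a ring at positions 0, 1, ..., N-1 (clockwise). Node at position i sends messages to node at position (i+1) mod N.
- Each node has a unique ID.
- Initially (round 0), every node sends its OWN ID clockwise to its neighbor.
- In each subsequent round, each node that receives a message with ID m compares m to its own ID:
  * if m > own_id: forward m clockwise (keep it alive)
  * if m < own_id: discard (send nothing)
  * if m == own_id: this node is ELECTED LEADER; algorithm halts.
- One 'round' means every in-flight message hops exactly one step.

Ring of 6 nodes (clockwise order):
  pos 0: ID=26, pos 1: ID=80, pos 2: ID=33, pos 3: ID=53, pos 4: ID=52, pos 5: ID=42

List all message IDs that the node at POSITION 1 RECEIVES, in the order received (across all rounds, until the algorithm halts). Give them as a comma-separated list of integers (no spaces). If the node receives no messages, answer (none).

Answer: 26,42,52,53,80

Derivation:
Round 1: pos1(id80) recv 26: drop; pos2(id33) recv 80: fwd; pos3(id53) recv 33: drop; pos4(id52) recv 53: fwd; pos5(id42) recv 52: fwd; pos0(id26) recv 42: fwd
Round 2: pos3(id53) recv 80: fwd; pos5(id42) recv 53: fwd; pos0(id26) recv 52: fwd; pos1(id80) recv 42: drop
Round 3: pos4(id52) recv 80: fwd; pos0(id26) recv 53: fwd; pos1(id80) recv 52: drop
Round 4: pos5(id42) recv 80: fwd; pos1(id80) recv 53: drop
Round 5: pos0(id26) recv 80: fwd
Round 6: pos1(id80) recv 80: ELECTED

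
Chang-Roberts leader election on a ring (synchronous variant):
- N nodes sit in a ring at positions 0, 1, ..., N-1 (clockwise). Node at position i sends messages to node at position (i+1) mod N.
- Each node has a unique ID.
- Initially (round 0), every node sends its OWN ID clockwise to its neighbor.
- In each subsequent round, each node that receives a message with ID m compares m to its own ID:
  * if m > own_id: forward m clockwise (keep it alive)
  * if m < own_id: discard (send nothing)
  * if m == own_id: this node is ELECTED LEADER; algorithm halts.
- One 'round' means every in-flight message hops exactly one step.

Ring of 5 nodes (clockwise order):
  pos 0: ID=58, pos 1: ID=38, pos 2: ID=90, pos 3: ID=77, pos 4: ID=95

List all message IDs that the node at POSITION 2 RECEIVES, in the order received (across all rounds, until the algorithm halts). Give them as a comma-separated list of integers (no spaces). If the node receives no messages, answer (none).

Round 1: pos1(id38) recv 58: fwd; pos2(id90) recv 38: drop; pos3(id77) recv 90: fwd; pos4(id95) recv 77: drop; pos0(id58) recv 95: fwd
Round 2: pos2(id90) recv 58: drop; pos4(id95) recv 90: drop; pos1(id38) recv 95: fwd
Round 3: pos2(id90) recv 95: fwd
Round 4: pos3(id77) recv 95: fwd
Round 5: pos4(id95) recv 95: ELECTED

Answer: 38,58,95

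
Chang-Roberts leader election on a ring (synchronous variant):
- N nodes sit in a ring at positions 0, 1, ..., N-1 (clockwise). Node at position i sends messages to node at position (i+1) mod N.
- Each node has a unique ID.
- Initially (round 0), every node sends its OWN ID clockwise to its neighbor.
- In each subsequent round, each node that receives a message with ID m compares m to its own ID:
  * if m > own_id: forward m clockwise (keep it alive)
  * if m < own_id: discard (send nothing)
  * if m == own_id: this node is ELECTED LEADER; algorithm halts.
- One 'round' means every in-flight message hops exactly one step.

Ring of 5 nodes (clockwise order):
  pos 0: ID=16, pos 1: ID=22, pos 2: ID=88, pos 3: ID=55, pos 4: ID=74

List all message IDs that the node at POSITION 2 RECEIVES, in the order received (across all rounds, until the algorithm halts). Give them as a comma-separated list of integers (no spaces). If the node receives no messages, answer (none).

Round 1: pos1(id22) recv 16: drop; pos2(id88) recv 22: drop; pos3(id55) recv 88: fwd; pos4(id74) recv 55: drop; pos0(id16) recv 74: fwd
Round 2: pos4(id74) recv 88: fwd; pos1(id22) recv 74: fwd
Round 3: pos0(id16) recv 88: fwd; pos2(id88) recv 74: drop
Round 4: pos1(id22) recv 88: fwd
Round 5: pos2(id88) recv 88: ELECTED

Answer: 22,74,88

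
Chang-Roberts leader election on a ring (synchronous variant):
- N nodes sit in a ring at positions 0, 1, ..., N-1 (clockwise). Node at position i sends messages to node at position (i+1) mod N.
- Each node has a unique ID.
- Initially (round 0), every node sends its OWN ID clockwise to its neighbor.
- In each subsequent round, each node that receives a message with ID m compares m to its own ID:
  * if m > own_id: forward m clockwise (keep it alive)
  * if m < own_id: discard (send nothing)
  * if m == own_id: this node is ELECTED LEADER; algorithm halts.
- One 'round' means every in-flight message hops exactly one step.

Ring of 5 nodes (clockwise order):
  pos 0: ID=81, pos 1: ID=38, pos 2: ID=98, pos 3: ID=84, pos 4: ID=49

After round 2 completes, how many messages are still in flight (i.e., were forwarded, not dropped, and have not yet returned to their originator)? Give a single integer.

Answer: 2

Derivation:
Round 1: pos1(id38) recv 81: fwd; pos2(id98) recv 38: drop; pos3(id84) recv 98: fwd; pos4(id49) recv 84: fwd; pos0(id81) recv 49: drop
Round 2: pos2(id98) recv 81: drop; pos4(id49) recv 98: fwd; pos0(id81) recv 84: fwd
After round 2: 2 messages still in flight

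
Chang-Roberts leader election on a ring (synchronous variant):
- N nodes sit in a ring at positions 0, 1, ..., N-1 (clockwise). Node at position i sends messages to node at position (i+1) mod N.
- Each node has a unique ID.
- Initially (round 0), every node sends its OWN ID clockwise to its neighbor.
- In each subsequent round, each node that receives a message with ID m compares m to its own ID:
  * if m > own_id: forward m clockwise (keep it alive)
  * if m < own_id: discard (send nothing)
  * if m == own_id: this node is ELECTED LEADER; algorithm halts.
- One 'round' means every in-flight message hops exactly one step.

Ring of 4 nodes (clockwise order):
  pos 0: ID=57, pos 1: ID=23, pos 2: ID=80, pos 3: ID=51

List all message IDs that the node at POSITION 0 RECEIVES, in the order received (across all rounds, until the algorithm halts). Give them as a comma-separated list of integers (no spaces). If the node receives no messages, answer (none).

Answer: 51,80

Derivation:
Round 1: pos1(id23) recv 57: fwd; pos2(id80) recv 23: drop; pos3(id51) recv 80: fwd; pos0(id57) recv 51: drop
Round 2: pos2(id80) recv 57: drop; pos0(id57) recv 80: fwd
Round 3: pos1(id23) recv 80: fwd
Round 4: pos2(id80) recv 80: ELECTED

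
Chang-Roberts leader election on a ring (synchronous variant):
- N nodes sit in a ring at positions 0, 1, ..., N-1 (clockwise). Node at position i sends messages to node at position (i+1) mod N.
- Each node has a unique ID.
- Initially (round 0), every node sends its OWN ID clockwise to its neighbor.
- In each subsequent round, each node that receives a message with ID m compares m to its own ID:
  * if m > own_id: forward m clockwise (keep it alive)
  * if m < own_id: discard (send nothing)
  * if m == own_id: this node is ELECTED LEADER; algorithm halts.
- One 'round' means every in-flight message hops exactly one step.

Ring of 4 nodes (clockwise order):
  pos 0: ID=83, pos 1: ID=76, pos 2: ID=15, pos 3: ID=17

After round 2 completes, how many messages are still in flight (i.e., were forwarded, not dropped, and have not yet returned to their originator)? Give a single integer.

Round 1: pos1(id76) recv 83: fwd; pos2(id15) recv 76: fwd; pos3(id17) recv 15: drop; pos0(id83) recv 17: drop
Round 2: pos2(id15) recv 83: fwd; pos3(id17) recv 76: fwd
After round 2: 2 messages still in flight

Answer: 2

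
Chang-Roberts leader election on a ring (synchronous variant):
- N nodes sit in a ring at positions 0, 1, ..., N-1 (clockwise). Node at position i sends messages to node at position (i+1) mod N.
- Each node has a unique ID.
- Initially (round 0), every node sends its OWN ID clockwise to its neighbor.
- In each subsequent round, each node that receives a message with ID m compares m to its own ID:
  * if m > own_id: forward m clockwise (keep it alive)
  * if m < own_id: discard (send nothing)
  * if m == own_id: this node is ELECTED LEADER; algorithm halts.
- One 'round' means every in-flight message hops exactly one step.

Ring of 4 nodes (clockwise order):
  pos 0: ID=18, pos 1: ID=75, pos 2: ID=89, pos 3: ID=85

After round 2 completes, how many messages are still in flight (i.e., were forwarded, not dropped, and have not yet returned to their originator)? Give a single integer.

Answer: 2

Derivation:
Round 1: pos1(id75) recv 18: drop; pos2(id89) recv 75: drop; pos3(id85) recv 89: fwd; pos0(id18) recv 85: fwd
Round 2: pos0(id18) recv 89: fwd; pos1(id75) recv 85: fwd
After round 2: 2 messages still in flight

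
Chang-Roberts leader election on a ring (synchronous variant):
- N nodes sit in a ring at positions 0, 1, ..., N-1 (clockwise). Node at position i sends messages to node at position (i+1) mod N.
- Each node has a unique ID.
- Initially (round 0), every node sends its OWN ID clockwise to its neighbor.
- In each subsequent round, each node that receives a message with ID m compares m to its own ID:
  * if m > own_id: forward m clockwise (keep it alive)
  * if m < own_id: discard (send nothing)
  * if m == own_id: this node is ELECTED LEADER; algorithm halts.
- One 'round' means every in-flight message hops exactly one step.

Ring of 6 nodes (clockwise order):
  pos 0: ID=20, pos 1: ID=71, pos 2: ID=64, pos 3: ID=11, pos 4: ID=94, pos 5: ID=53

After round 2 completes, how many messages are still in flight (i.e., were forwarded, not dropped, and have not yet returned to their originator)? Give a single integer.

Answer: 2

Derivation:
Round 1: pos1(id71) recv 20: drop; pos2(id64) recv 71: fwd; pos3(id11) recv 64: fwd; pos4(id94) recv 11: drop; pos5(id53) recv 94: fwd; pos0(id20) recv 53: fwd
Round 2: pos3(id11) recv 71: fwd; pos4(id94) recv 64: drop; pos0(id20) recv 94: fwd; pos1(id71) recv 53: drop
After round 2: 2 messages still in flight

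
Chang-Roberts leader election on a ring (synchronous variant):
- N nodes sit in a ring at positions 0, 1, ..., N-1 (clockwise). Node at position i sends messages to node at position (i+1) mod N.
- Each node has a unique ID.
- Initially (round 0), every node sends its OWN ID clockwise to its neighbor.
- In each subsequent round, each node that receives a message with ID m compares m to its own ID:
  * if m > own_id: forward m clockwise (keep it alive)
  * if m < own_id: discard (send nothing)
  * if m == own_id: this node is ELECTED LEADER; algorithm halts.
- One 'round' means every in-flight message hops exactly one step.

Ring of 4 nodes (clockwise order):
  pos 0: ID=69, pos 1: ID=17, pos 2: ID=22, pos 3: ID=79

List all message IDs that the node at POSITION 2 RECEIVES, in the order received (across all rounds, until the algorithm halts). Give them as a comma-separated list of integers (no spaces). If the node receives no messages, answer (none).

Answer: 17,69,79

Derivation:
Round 1: pos1(id17) recv 69: fwd; pos2(id22) recv 17: drop; pos3(id79) recv 22: drop; pos0(id69) recv 79: fwd
Round 2: pos2(id22) recv 69: fwd; pos1(id17) recv 79: fwd
Round 3: pos3(id79) recv 69: drop; pos2(id22) recv 79: fwd
Round 4: pos3(id79) recv 79: ELECTED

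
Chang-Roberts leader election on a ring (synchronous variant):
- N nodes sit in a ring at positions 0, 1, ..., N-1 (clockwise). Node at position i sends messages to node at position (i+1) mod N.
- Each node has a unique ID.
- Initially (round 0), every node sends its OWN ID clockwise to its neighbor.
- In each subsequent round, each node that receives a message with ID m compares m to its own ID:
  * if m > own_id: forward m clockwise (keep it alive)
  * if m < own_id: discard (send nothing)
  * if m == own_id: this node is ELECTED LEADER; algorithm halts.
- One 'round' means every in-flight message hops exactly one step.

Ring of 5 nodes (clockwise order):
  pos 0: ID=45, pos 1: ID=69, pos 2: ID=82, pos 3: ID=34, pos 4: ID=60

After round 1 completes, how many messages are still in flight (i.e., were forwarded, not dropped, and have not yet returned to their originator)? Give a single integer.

Answer: 2

Derivation:
Round 1: pos1(id69) recv 45: drop; pos2(id82) recv 69: drop; pos3(id34) recv 82: fwd; pos4(id60) recv 34: drop; pos0(id45) recv 60: fwd
After round 1: 2 messages still in flight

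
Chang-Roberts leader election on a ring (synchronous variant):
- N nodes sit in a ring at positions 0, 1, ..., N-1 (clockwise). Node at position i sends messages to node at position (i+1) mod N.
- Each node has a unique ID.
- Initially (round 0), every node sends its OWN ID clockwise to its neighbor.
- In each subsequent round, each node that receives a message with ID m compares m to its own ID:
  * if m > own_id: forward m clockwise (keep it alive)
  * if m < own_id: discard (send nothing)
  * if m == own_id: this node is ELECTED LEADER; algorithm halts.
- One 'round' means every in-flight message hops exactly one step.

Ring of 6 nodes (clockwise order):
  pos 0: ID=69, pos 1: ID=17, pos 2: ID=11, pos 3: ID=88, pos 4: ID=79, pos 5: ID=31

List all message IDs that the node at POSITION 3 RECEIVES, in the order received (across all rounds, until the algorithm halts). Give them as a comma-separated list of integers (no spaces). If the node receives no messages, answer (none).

Round 1: pos1(id17) recv 69: fwd; pos2(id11) recv 17: fwd; pos3(id88) recv 11: drop; pos4(id79) recv 88: fwd; pos5(id31) recv 79: fwd; pos0(id69) recv 31: drop
Round 2: pos2(id11) recv 69: fwd; pos3(id88) recv 17: drop; pos5(id31) recv 88: fwd; pos0(id69) recv 79: fwd
Round 3: pos3(id88) recv 69: drop; pos0(id69) recv 88: fwd; pos1(id17) recv 79: fwd
Round 4: pos1(id17) recv 88: fwd; pos2(id11) recv 79: fwd
Round 5: pos2(id11) recv 88: fwd; pos3(id88) recv 79: drop
Round 6: pos3(id88) recv 88: ELECTED

Answer: 11,17,69,79,88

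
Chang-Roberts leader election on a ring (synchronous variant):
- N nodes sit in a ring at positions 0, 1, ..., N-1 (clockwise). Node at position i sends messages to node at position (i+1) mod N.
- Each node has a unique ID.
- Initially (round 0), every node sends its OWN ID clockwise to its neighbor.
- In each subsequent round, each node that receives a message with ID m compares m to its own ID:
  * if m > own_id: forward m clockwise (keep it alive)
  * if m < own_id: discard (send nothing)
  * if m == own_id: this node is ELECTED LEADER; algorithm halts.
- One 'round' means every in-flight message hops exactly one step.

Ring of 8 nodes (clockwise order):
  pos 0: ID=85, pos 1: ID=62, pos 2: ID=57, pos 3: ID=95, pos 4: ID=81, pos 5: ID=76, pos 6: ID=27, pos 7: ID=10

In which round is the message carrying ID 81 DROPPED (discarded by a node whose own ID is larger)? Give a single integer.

Answer: 4

Derivation:
Round 1: pos1(id62) recv 85: fwd; pos2(id57) recv 62: fwd; pos3(id95) recv 57: drop; pos4(id81) recv 95: fwd; pos5(id76) recv 81: fwd; pos6(id27) recv 76: fwd; pos7(id10) recv 27: fwd; pos0(id85) recv 10: drop
Round 2: pos2(id57) recv 85: fwd; pos3(id95) recv 62: drop; pos5(id76) recv 95: fwd; pos6(id27) recv 81: fwd; pos7(id10) recv 76: fwd; pos0(id85) recv 27: drop
Round 3: pos3(id95) recv 85: drop; pos6(id27) recv 95: fwd; pos7(id10) recv 81: fwd; pos0(id85) recv 76: drop
Round 4: pos7(id10) recv 95: fwd; pos0(id85) recv 81: drop
Round 5: pos0(id85) recv 95: fwd
Round 6: pos1(id62) recv 95: fwd
Round 7: pos2(id57) recv 95: fwd
Round 8: pos3(id95) recv 95: ELECTED
Message ID 81 originates at pos 4; dropped at pos 0 in round 4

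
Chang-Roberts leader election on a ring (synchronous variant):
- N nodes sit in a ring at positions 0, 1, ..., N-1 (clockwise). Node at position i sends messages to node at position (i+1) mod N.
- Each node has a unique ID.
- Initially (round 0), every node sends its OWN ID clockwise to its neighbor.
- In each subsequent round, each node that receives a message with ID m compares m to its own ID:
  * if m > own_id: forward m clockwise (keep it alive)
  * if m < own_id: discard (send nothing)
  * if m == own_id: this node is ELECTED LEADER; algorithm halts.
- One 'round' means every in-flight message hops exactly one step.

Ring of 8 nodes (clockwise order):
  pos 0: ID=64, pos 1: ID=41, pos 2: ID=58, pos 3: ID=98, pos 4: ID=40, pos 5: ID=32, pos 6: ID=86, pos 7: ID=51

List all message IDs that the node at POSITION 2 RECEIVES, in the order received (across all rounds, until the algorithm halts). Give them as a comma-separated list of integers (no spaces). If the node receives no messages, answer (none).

Answer: 41,64,86,98

Derivation:
Round 1: pos1(id41) recv 64: fwd; pos2(id58) recv 41: drop; pos3(id98) recv 58: drop; pos4(id40) recv 98: fwd; pos5(id32) recv 40: fwd; pos6(id86) recv 32: drop; pos7(id51) recv 86: fwd; pos0(id64) recv 51: drop
Round 2: pos2(id58) recv 64: fwd; pos5(id32) recv 98: fwd; pos6(id86) recv 40: drop; pos0(id64) recv 86: fwd
Round 3: pos3(id98) recv 64: drop; pos6(id86) recv 98: fwd; pos1(id41) recv 86: fwd
Round 4: pos7(id51) recv 98: fwd; pos2(id58) recv 86: fwd
Round 5: pos0(id64) recv 98: fwd; pos3(id98) recv 86: drop
Round 6: pos1(id41) recv 98: fwd
Round 7: pos2(id58) recv 98: fwd
Round 8: pos3(id98) recv 98: ELECTED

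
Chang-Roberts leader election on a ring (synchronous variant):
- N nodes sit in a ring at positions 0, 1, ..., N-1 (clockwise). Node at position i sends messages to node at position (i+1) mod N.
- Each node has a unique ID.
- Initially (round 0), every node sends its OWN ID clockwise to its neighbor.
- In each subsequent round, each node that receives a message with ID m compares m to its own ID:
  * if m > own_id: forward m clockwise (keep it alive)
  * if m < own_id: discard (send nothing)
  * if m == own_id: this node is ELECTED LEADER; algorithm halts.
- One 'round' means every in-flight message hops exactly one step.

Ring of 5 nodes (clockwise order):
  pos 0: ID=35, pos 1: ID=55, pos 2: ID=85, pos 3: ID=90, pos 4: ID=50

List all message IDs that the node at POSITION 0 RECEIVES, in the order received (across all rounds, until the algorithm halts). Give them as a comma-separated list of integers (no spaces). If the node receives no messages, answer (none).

Round 1: pos1(id55) recv 35: drop; pos2(id85) recv 55: drop; pos3(id90) recv 85: drop; pos4(id50) recv 90: fwd; pos0(id35) recv 50: fwd
Round 2: pos0(id35) recv 90: fwd; pos1(id55) recv 50: drop
Round 3: pos1(id55) recv 90: fwd
Round 4: pos2(id85) recv 90: fwd
Round 5: pos3(id90) recv 90: ELECTED

Answer: 50,90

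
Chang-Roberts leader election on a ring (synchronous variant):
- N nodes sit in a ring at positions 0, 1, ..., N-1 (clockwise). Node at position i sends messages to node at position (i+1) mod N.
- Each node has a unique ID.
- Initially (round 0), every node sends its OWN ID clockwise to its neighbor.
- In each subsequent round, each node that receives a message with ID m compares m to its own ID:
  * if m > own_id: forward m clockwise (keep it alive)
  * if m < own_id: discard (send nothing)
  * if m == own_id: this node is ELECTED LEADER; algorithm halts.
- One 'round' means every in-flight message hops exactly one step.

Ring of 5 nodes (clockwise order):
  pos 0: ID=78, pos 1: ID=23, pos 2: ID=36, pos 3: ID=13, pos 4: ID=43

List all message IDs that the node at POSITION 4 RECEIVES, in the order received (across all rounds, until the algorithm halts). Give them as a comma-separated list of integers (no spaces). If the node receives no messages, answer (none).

Round 1: pos1(id23) recv 78: fwd; pos2(id36) recv 23: drop; pos3(id13) recv 36: fwd; pos4(id43) recv 13: drop; pos0(id78) recv 43: drop
Round 2: pos2(id36) recv 78: fwd; pos4(id43) recv 36: drop
Round 3: pos3(id13) recv 78: fwd
Round 4: pos4(id43) recv 78: fwd
Round 5: pos0(id78) recv 78: ELECTED

Answer: 13,36,78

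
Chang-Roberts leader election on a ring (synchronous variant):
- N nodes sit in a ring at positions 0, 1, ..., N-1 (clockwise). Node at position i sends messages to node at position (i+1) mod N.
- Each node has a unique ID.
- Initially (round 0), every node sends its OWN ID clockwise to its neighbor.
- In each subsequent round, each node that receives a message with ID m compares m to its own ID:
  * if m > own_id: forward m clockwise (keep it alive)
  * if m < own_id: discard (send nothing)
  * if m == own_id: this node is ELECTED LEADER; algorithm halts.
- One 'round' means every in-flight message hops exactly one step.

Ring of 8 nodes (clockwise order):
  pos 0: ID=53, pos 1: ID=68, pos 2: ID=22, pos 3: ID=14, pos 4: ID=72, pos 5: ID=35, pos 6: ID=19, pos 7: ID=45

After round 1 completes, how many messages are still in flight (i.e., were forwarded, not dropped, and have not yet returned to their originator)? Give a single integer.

Answer: 4

Derivation:
Round 1: pos1(id68) recv 53: drop; pos2(id22) recv 68: fwd; pos3(id14) recv 22: fwd; pos4(id72) recv 14: drop; pos5(id35) recv 72: fwd; pos6(id19) recv 35: fwd; pos7(id45) recv 19: drop; pos0(id53) recv 45: drop
After round 1: 4 messages still in flight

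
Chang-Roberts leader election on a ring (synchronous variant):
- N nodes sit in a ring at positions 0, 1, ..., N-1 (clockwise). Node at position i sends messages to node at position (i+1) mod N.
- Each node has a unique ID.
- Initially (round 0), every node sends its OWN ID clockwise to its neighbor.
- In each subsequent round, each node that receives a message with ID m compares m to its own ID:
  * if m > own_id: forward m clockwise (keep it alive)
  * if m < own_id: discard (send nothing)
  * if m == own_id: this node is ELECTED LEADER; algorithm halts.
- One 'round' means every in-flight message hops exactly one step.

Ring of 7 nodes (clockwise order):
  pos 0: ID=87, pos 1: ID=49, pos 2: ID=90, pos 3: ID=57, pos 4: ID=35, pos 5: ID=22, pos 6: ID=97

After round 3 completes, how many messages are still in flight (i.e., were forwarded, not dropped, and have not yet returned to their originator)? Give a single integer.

Round 1: pos1(id49) recv 87: fwd; pos2(id90) recv 49: drop; pos3(id57) recv 90: fwd; pos4(id35) recv 57: fwd; pos5(id22) recv 35: fwd; pos6(id97) recv 22: drop; pos0(id87) recv 97: fwd
Round 2: pos2(id90) recv 87: drop; pos4(id35) recv 90: fwd; pos5(id22) recv 57: fwd; pos6(id97) recv 35: drop; pos1(id49) recv 97: fwd
Round 3: pos5(id22) recv 90: fwd; pos6(id97) recv 57: drop; pos2(id90) recv 97: fwd
After round 3: 2 messages still in flight

Answer: 2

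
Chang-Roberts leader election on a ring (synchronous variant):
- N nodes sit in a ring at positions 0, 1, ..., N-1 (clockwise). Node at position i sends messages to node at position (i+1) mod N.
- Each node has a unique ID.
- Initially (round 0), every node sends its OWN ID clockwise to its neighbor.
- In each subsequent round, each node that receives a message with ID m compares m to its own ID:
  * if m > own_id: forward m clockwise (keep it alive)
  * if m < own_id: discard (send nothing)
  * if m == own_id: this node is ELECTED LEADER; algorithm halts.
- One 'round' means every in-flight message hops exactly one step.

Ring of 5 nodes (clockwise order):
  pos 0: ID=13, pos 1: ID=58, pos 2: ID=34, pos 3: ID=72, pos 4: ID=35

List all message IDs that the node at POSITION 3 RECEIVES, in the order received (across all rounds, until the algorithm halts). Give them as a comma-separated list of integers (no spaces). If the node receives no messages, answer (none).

Round 1: pos1(id58) recv 13: drop; pos2(id34) recv 58: fwd; pos3(id72) recv 34: drop; pos4(id35) recv 72: fwd; pos0(id13) recv 35: fwd
Round 2: pos3(id72) recv 58: drop; pos0(id13) recv 72: fwd; pos1(id58) recv 35: drop
Round 3: pos1(id58) recv 72: fwd
Round 4: pos2(id34) recv 72: fwd
Round 5: pos3(id72) recv 72: ELECTED

Answer: 34,58,72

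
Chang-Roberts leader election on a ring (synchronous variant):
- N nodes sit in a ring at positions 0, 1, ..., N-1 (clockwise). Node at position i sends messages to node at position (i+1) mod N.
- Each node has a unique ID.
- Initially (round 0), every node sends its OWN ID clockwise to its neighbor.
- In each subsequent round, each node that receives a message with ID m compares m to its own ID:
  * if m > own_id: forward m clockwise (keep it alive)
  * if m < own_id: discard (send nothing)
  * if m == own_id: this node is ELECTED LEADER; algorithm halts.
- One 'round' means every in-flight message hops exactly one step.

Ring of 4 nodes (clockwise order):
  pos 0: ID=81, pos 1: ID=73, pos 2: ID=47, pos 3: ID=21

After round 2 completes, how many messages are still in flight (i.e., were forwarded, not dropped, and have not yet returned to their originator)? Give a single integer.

Round 1: pos1(id73) recv 81: fwd; pos2(id47) recv 73: fwd; pos3(id21) recv 47: fwd; pos0(id81) recv 21: drop
Round 2: pos2(id47) recv 81: fwd; pos3(id21) recv 73: fwd; pos0(id81) recv 47: drop
After round 2: 2 messages still in flight

Answer: 2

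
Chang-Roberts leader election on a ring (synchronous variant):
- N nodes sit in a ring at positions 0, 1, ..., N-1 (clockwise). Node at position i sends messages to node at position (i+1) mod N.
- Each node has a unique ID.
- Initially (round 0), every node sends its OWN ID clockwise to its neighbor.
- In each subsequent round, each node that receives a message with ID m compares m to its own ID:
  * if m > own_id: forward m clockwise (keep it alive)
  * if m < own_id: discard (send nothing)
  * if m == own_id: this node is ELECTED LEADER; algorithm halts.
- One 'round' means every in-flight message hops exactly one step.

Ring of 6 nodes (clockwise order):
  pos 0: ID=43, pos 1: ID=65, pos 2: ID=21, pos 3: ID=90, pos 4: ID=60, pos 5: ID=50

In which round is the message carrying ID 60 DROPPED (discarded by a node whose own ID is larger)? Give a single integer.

Round 1: pos1(id65) recv 43: drop; pos2(id21) recv 65: fwd; pos3(id90) recv 21: drop; pos4(id60) recv 90: fwd; pos5(id50) recv 60: fwd; pos0(id43) recv 50: fwd
Round 2: pos3(id90) recv 65: drop; pos5(id50) recv 90: fwd; pos0(id43) recv 60: fwd; pos1(id65) recv 50: drop
Round 3: pos0(id43) recv 90: fwd; pos1(id65) recv 60: drop
Round 4: pos1(id65) recv 90: fwd
Round 5: pos2(id21) recv 90: fwd
Round 6: pos3(id90) recv 90: ELECTED
Message ID 60 originates at pos 4; dropped at pos 1 in round 3

Answer: 3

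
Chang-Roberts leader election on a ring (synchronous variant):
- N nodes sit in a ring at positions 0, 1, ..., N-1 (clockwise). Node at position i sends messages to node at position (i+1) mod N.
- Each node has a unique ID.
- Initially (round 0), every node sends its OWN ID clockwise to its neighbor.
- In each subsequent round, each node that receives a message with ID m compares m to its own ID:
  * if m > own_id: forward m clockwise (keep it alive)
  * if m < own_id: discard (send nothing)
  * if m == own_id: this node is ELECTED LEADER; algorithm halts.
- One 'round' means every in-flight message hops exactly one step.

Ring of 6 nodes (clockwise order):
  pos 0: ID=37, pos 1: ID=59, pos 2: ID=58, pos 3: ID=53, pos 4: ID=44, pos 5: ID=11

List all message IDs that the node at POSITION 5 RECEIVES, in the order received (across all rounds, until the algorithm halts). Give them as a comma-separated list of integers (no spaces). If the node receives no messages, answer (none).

Answer: 44,53,58,59

Derivation:
Round 1: pos1(id59) recv 37: drop; pos2(id58) recv 59: fwd; pos3(id53) recv 58: fwd; pos4(id44) recv 53: fwd; pos5(id11) recv 44: fwd; pos0(id37) recv 11: drop
Round 2: pos3(id53) recv 59: fwd; pos4(id44) recv 58: fwd; pos5(id11) recv 53: fwd; pos0(id37) recv 44: fwd
Round 3: pos4(id44) recv 59: fwd; pos5(id11) recv 58: fwd; pos0(id37) recv 53: fwd; pos1(id59) recv 44: drop
Round 4: pos5(id11) recv 59: fwd; pos0(id37) recv 58: fwd; pos1(id59) recv 53: drop
Round 5: pos0(id37) recv 59: fwd; pos1(id59) recv 58: drop
Round 6: pos1(id59) recv 59: ELECTED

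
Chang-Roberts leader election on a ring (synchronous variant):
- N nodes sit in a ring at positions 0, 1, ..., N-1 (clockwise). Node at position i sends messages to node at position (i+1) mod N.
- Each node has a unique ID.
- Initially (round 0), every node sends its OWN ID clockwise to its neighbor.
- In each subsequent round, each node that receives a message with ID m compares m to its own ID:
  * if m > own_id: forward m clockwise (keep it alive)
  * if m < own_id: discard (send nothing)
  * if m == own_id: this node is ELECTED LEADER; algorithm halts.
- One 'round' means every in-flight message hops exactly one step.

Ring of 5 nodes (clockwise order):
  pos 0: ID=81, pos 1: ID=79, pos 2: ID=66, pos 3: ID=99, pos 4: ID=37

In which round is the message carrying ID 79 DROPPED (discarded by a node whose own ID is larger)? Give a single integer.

Answer: 2

Derivation:
Round 1: pos1(id79) recv 81: fwd; pos2(id66) recv 79: fwd; pos3(id99) recv 66: drop; pos4(id37) recv 99: fwd; pos0(id81) recv 37: drop
Round 2: pos2(id66) recv 81: fwd; pos3(id99) recv 79: drop; pos0(id81) recv 99: fwd
Round 3: pos3(id99) recv 81: drop; pos1(id79) recv 99: fwd
Round 4: pos2(id66) recv 99: fwd
Round 5: pos3(id99) recv 99: ELECTED
Message ID 79 originates at pos 1; dropped at pos 3 in round 2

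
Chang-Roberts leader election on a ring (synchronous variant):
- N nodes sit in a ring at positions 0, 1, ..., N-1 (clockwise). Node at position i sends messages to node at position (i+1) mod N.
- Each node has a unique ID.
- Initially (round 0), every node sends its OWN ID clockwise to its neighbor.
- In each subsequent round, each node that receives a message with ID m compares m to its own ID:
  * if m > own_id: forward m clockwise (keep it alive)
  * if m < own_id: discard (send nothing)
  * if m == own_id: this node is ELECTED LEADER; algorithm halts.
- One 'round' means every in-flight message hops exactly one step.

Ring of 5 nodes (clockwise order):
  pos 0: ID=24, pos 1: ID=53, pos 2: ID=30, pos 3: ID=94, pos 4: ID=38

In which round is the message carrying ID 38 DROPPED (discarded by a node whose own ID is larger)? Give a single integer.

Round 1: pos1(id53) recv 24: drop; pos2(id30) recv 53: fwd; pos3(id94) recv 30: drop; pos4(id38) recv 94: fwd; pos0(id24) recv 38: fwd
Round 2: pos3(id94) recv 53: drop; pos0(id24) recv 94: fwd; pos1(id53) recv 38: drop
Round 3: pos1(id53) recv 94: fwd
Round 4: pos2(id30) recv 94: fwd
Round 5: pos3(id94) recv 94: ELECTED
Message ID 38 originates at pos 4; dropped at pos 1 in round 2

Answer: 2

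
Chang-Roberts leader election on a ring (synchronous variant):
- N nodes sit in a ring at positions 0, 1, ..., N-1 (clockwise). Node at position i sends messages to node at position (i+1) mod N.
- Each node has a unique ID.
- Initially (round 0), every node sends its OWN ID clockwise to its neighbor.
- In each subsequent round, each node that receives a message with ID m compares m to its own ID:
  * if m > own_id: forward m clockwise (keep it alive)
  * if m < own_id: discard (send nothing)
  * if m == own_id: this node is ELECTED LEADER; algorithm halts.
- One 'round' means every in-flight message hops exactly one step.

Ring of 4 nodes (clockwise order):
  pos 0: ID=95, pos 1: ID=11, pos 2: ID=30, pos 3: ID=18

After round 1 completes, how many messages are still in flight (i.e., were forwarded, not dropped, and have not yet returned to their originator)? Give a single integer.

Round 1: pos1(id11) recv 95: fwd; pos2(id30) recv 11: drop; pos3(id18) recv 30: fwd; pos0(id95) recv 18: drop
After round 1: 2 messages still in flight

Answer: 2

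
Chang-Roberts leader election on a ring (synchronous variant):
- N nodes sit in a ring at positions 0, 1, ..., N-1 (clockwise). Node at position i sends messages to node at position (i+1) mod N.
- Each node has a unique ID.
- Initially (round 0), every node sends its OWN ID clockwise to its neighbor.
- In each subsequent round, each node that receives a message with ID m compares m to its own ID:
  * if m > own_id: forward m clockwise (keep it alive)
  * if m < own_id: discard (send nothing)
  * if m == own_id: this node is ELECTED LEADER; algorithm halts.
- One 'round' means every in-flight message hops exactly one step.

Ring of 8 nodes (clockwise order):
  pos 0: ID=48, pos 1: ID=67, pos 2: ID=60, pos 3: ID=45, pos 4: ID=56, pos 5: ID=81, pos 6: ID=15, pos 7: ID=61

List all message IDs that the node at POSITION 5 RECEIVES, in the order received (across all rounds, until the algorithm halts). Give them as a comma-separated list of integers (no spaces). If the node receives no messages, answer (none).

Round 1: pos1(id67) recv 48: drop; pos2(id60) recv 67: fwd; pos3(id45) recv 60: fwd; pos4(id56) recv 45: drop; pos5(id81) recv 56: drop; pos6(id15) recv 81: fwd; pos7(id61) recv 15: drop; pos0(id48) recv 61: fwd
Round 2: pos3(id45) recv 67: fwd; pos4(id56) recv 60: fwd; pos7(id61) recv 81: fwd; pos1(id67) recv 61: drop
Round 3: pos4(id56) recv 67: fwd; pos5(id81) recv 60: drop; pos0(id48) recv 81: fwd
Round 4: pos5(id81) recv 67: drop; pos1(id67) recv 81: fwd
Round 5: pos2(id60) recv 81: fwd
Round 6: pos3(id45) recv 81: fwd
Round 7: pos4(id56) recv 81: fwd
Round 8: pos5(id81) recv 81: ELECTED

Answer: 56,60,67,81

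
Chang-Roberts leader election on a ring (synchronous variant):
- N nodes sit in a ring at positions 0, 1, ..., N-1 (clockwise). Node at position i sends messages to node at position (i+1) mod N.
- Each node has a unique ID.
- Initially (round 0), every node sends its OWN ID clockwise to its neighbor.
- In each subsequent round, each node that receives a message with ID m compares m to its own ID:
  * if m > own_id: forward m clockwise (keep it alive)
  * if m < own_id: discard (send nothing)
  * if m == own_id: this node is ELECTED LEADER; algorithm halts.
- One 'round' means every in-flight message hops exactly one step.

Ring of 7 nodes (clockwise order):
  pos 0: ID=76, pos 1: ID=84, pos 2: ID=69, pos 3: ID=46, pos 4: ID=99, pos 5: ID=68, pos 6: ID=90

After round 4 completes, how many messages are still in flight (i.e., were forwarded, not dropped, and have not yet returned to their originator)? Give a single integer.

Round 1: pos1(id84) recv 76: drop; pos2(id69) recv 84: fwd; pos3(id46) recv 69: fwd; pos4(id99) recv 46: drop; pos5(id68) recv 99: fwd; pos6(id90) recv 68: drop; pos0(id76) recv 90: fwd
Round 2: pos3(id46) recv 84: fwd; pos4(id99) recv 69: drop; pos6(id90) recv 99: fwd; pos1(id84) recv 90: fwd
Round 3: pos4(id99) recv 84: drop; pos0(id76) recv 99: fwd; pos2(id69) recv 90: fwd
Round 4: pos1(id84) recv 99: fwd; pos3(id46) recv 90: fwd
After round 4: 2 messages still in flight

Answer: 2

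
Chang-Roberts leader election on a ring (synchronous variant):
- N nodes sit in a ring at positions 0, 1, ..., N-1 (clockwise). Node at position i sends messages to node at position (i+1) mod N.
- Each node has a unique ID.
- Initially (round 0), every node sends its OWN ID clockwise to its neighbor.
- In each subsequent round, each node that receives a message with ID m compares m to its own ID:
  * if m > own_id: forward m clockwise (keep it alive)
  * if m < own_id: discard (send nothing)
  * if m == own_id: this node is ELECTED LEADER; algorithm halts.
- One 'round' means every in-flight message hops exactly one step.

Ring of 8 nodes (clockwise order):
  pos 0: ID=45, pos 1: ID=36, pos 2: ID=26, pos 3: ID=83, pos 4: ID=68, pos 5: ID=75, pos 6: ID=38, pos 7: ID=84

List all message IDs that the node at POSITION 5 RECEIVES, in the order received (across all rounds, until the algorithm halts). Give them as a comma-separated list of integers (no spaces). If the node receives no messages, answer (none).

Answer: 68,83,84

Derivation:
Round 1: pos1(id36) recv 45: fwd; pos2(id26) recv 36: fwd; pos3(id83) recv 26: drop; pos4(id68) recv 83: fwd; pos5(id75) recv 68: drop; pos6(id38) recv 75: fwd; pos7(id84) recv 38: drop; pos0(id45) recv 84: fwd
Round 2: pos2(id26) recv 45: fwd; pos3(id83) recv 36: drop; pos5(id75) recv 83: fwd; pos7(id84) recv 75: drop; pos1(id36) recv 84: fwd
Round 3: pos3(id83) recv 45: drop; pos6(id38) recv 83: fwd; pos2(id26) recv 84: fwd
Round 4: pos7(id84) recv 83: drop; pos3(id83) recv 84: fwd
Round 5: pos4(id68) recv 84: fwd
Round 6: pos5(id75) recv 84: fwd
Round 7: pos6(id38) recv 84: fwd
Round 8: pos7(id84) recv 84: ELECTED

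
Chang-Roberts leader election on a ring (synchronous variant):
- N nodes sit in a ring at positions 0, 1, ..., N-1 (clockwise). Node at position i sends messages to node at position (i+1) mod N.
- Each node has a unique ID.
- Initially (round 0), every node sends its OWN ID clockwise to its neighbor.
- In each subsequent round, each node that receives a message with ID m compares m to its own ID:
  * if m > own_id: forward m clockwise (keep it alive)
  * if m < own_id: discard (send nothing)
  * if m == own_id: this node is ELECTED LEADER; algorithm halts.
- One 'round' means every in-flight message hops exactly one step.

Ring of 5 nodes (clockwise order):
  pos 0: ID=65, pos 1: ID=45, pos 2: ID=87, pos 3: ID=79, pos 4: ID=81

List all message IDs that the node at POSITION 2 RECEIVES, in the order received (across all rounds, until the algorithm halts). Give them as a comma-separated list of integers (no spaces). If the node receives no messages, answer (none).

Answer: 45,65,81,87

Derivation:
Round 1: pos1(id45) recv 65: fwd; pos2(id87) recv 45: drop; pos3(id79) recv 87: fwd; pos4(id81) recv 79: drop; pos0(id65) recv 81: fwd
Round 2: pos2(id87) recv 65: drop; pos4(id81) recv 87: fwd; pos1(id45) recv 81: fwd
Round 3: pos0(id65) recv 87: fwd; pos2(id87) recv 81: drop
Round 4: pos1(id45) recv 87: fwd
Round 5: pos2(id87) recv 87: ELECTED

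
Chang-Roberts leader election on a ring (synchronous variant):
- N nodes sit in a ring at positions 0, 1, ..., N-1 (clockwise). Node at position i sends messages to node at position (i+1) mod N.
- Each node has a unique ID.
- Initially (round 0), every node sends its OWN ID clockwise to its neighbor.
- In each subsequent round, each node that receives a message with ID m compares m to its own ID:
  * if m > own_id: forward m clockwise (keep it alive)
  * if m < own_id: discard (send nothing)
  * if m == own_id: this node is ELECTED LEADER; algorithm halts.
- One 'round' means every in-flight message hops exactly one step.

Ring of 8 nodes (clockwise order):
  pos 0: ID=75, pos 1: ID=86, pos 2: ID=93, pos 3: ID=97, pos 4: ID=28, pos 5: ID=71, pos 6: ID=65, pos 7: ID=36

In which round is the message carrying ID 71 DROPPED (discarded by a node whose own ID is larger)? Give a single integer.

Answer: 3

Derivation:
Round 1: pos1(id86) recv 75: drop; pos2(id93) recv 86: drop; pos3(id97) recv 93: drop; pos4(id28) recv 97: fwd; pos5(id71) recv 28: drop; pos6(id65) recv 71: fwd; pos7(id36) recv 65: fwd; pos0(id75) recv 36: drop
Round 2: pos5(id71) recv 97: fwd; pos7(id36) recv 71: fwd; pos0(id75) recv 65: drop
Round 3: pos6(id65) recv 97: fwd; pos0(id75) recv 71: drop
Round 4: pos7(id36) recv 97: fwd
Round 5: pos0(id75) recv 97: fwd
Round 6: pos1(id86) recv 97: fwd
Round 7: pos2(id93) recv 97: fwd
Round 8: pos3(id97) recv 97: ELECTED
Message ID 71 originates at pos 5; dropped at pos 0 in round 3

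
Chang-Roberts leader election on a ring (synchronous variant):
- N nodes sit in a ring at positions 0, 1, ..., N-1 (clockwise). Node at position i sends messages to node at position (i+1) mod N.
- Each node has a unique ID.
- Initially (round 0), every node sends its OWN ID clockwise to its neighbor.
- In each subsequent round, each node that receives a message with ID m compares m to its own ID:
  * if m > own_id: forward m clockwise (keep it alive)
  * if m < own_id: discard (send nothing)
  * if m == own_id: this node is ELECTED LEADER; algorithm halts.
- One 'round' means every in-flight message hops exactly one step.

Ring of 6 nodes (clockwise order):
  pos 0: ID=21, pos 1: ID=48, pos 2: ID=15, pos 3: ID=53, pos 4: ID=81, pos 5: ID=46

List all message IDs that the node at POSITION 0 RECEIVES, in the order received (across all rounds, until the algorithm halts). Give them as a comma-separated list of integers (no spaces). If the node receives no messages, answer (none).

Answer: 46,81

Derivation:
Round 1: pos1(id48) recv 21: drop; pos2(id15) recv 48: fwd; pos3(id53) recv 15: drop; pos4(id81) recv 53: drop; pos5(id46) recv 81: fwd; pos0(id21) recv 46: fwd
Round 2: pos3(id53) recv 48: drop; pos0(id21) recv 81: fwd; pos1(id48) recv 46: drop
Round 3: pos1(id48) recv 81: fwd
Round 4: pos2(id15) recv 81: fwd
Round 5: pos3(id53) recv 81: fwd
Round 6: pos4(id81) recv 81: ELECTED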